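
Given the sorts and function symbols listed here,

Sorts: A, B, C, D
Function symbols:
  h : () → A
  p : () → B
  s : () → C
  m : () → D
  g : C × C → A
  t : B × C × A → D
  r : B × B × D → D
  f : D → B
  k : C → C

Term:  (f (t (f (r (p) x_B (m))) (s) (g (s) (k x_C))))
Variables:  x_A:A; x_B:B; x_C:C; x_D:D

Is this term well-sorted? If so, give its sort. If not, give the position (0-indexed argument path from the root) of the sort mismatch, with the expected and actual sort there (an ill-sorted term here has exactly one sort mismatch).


well-sorted; sort = B

        (p) : B
        x_B : B
        (m) : D
      (r (p) x_B (m)) : D
    (f (r (p) x_B (m))) : B
    (s) : C
      (s) : C
        x_C : C
      (k x_C) : C
    (g (s) (k x_C)) : A
  (t (f (r (p) x_B (m))) (s) (g (s) (k x_C))) : D
(f (t (f (r (p) x_B (m))) (s) (g (s) (k x_C)))) : B


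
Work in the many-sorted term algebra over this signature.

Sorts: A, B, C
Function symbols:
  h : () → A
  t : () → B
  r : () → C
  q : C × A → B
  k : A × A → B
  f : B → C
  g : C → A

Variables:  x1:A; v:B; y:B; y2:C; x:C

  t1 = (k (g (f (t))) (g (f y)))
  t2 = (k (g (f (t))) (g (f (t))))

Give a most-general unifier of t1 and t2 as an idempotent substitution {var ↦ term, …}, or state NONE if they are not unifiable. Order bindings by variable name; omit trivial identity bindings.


{y ↦ (t)}


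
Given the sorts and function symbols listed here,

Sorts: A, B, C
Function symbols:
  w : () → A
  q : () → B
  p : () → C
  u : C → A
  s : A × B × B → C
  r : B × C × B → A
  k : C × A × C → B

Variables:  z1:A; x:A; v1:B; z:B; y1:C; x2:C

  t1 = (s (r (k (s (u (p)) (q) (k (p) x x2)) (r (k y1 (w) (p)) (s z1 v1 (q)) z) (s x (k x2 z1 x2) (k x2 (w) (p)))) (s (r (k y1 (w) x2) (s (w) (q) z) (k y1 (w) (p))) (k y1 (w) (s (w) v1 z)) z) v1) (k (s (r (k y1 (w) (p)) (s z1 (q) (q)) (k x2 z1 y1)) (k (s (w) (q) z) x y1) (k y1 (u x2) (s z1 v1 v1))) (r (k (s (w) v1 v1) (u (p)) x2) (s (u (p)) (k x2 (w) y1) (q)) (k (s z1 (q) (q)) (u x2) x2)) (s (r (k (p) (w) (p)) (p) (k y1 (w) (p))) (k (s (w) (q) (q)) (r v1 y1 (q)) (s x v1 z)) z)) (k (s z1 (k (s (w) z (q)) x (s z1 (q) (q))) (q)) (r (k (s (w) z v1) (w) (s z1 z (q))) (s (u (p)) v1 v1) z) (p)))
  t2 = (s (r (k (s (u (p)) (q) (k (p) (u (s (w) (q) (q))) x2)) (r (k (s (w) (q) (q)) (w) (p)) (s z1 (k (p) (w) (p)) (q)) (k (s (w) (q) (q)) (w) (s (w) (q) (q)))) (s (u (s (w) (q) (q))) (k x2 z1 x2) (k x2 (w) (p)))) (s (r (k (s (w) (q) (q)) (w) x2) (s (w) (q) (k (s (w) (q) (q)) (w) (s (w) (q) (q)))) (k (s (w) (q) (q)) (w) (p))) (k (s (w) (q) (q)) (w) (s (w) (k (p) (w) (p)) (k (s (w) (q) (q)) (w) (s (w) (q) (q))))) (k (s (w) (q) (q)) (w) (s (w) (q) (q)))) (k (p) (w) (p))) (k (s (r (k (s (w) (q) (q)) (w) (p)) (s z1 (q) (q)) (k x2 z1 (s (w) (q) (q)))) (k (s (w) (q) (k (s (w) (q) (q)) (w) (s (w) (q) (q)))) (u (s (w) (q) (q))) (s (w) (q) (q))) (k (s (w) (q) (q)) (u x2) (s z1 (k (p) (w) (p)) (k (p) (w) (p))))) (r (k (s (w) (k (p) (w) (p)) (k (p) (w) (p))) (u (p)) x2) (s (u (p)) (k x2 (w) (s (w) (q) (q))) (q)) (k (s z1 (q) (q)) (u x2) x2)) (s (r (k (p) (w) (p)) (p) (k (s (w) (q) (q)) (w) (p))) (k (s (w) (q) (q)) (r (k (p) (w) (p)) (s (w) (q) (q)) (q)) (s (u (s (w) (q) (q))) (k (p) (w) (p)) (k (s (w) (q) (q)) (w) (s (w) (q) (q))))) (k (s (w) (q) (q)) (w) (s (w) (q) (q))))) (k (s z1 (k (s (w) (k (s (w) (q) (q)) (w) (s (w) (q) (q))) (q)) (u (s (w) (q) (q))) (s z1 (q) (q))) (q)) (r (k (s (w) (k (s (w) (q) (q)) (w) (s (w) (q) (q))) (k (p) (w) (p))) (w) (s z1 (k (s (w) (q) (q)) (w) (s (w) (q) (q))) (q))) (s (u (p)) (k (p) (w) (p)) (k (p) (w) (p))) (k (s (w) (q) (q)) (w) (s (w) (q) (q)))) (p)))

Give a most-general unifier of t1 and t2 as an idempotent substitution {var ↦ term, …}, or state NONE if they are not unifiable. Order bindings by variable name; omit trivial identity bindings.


{v1 ↦ (k (p) (w) (p)), x ↦ (u (s (w) (q) (q))), y1 ↦ (s (w) (q) (q)), z ↦ (k (s (w) (q) (q)) (w) (s (w) (q) (q)))}


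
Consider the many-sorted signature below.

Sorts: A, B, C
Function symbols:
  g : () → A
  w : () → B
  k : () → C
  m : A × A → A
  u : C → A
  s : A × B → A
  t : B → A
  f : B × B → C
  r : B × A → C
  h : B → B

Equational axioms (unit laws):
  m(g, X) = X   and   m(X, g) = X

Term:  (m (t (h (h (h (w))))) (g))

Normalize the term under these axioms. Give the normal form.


normal form = (t (h (h (h (w)))))

1. (m (t (h (h (h (w))))) (g))  →  (t (h (h (h (w)))))


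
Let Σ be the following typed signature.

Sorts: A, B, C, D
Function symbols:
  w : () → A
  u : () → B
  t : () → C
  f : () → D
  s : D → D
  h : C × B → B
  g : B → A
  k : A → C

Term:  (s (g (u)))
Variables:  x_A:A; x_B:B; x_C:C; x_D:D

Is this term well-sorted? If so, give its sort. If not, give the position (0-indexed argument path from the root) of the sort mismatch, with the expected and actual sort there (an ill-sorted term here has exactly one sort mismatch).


ill-sorted at position [0]: expected D, got A

    (u) : B
  (g (u)) : A
(s (g (u))) : ✗ arg 0 at [0] has sort A, expected D


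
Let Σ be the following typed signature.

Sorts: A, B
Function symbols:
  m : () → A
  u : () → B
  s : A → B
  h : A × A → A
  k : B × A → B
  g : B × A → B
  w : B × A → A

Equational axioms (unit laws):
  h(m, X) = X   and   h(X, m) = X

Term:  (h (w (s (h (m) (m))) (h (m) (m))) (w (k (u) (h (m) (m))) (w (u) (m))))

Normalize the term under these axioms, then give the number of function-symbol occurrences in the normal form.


size = 12

1. (h (w (s (h (m) (m))) (h (m) (m))) (w (k (u) (h (m) (m))) (w (u) (m))))  →  (h (w (s (m)) (h (m) (m))) (w (k (u) (h (m) (m))) (w (u) (m))))
2. (h (w (s (m)) (h (m) (m))) (w (k (u) (h (m) (m))) (w (u) (m))))  →  (h (w (s (m)) (m)) (w (k (u) (h (m) (m))) (w (u) (m))))
3. (h (w (s (m)) (m)) (w (k (u) (h (m) (m))) (w (u) (m))))  →  (h (w (s (m)) (m)) (w (k (u) (m)) (w (u) (m))))
normal form: (h (w (s (m)) (m)) (w (k (u) (m)) (w (u) (m))))


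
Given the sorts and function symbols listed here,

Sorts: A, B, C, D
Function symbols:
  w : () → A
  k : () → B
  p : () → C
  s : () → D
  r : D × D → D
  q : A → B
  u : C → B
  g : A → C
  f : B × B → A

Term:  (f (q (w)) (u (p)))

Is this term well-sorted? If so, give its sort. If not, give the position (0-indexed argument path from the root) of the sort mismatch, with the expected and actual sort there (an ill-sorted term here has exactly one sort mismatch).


    (w) : A
  (q (w)) : B
    (p) : C
  (u (p)) : B
(f (q (w)) (u (p))) : A

well-sorted; sort = A


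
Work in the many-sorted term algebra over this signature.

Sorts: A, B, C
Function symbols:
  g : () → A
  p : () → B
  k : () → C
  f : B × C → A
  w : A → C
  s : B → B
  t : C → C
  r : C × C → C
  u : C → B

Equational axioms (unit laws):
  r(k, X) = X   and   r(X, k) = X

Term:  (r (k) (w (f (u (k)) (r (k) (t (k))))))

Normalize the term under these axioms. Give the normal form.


normal form = (w (f (u (k)) (t (k))))

1. (r (k) (w (f (u (k)) (r (k) (t (k))))))  →  (w (f (u (k)) (r (k) (t (k)))))
2. (w (f (u (k)) (r (k) (t (k)))))  →  (w (f (u (k)) (t (k))))


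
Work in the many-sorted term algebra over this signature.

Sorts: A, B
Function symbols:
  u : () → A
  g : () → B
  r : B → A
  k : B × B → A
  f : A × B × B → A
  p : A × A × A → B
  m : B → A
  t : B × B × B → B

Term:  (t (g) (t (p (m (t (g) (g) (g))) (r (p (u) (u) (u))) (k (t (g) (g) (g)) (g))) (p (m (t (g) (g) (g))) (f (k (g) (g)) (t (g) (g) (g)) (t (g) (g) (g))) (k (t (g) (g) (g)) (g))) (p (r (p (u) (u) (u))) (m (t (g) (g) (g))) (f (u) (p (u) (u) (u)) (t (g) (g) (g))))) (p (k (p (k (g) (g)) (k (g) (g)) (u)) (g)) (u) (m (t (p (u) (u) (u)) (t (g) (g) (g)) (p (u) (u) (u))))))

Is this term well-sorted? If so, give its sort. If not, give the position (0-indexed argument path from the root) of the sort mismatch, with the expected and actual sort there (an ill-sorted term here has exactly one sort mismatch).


well-sorted; sort = B

  (g) : B
          (g) : B
          (g) : B
          (g) : B
        (t (g) (g) (g)) : B
      (m (t (g) (g) (g))) : A
          (u) : A
          (u) : A
          (u) : A
        (p (u) (u) (u)) : B
      (r (p (u) (u) (u))) : A
          (g) : B
          (g) : B
          (g) : B
        (t (g) (g) (g)) : B
        (g) : B
      (k (t (g) (g) (g)) (g)) : A
    (p (m (t (g) (g) (g))) (r (p (u) (u) (u))) (k (t (g) (g) (g)) (g))) : B
          (g) : B
          (g) : B
          (g) : B
        (t (g) (g) (g)) : B
      (m (t (g) (g) (g))) : A
          (g) : B
          (g) : B
        (k (g) (g)) : A
          (g) : B
          (g) : B
          (g) : B
        (t (g) (g) (g)) : B
          (g) : B
          (g) : B
          (g) : B
        (t (g) (g) (g)) : B
      (f (k (g) (g)) (t (g) (g) (g)) (t (g) (g) (g))) : A
          (g) : B
          (g) : B
          (g) : B
        (t (g) (g) (g)) : B
        (g) : B
      (k (t (g) (g) (g)) (g)) : A
    (p (m (t (g) (g) (g))) (f (k (g) (g)) (t (g) (g) (g)) (t (g) (g) (g))) (k (t (g) (g) (g)) (g))) : B
          (u) : A
          (u) : A
          (u) : A
        (p (u) (u) (u)) : B
      (r (p (u) (u) (u))) : A
          (g) : B
          (g) : B
          (g) : B
        (t (g) (g) (g)) : B
      (m (t (g) (g) (g))) : A
        (u) : A
          (u) : A
          (u) : A
          (u) : A
        (p (u) (u) (u)) : B
          (g) : B
          (g) : B
          (g) : B
        (t (g) (g) (g)) : B
      (f (u) (p (u) (u) (u)) (t (g) (g) (g))) : A
    (p (r (p (u) (u) (u))) (m (t (g) (g) (g))) (f (u) (p (u) (u) (u)) (t (g) (g) (g)))) : B
  (t (p (m (t (g) (g) (g))) (r (p (u) (u) (u))) (k (t (g) (g) (g)) (g))) (p (m (t (g) (g) (g))) (f (k (g) (g)) (t (g) (g) (g)) (t (g) (g) (g))) (k (t (g) (g) (g)) (g))) (p (r (p (u) (u) (u))) (m (t (g) (g) (g))) (f (u) (p (u) (u) (u)) (t (g) (g) (g))))) : B
          (g) : B
          (g) : B
        (k (g) (g)) : A
          (g) : B
          (g) : B
        (k (g) (g)) : A
        (u) : A
      (p (k (g) (g)) (k (g) (g)) (u)) : B
      (g) : B
    (k (p (k (g) (g)) (k (g) (g)) (u)) (g)) : A
    (u) : A
          (u) : A
          (u) : A
          (u) : A
        (p (u) (u) (u)) : B
          (g) : B
          (g) : B
          (g) : B
        (t (g) (g) (g)) : B
          (u) : A
          (u) : A
          (u) : A
        (p (u) (u) (u)) : B
      (t (p (u) (u) (u)) (t (g) (g) (g)) (p (u) (u) (u))) : B
    (m (t (p (u) (u) (u)) (t (g) (g) (g)) (p (u) (u) (u)))) : A
  (p (k (p (k (g) (g)) (k (g) (g)) (u)) (g)) (u) (m (t (p (u) (u) (u)) (t (g) (g) (g)) (p (u) (u) (u))))) : B
(t (g) (t (p (m (t (g) (g) (g))) (r (p (u) (u) (u))) (k (t (g) (g) (g)) (g))) (p (m (t (g) (g) (g))) (f (k (g) (g)) (t (g) (g) (g)) (t (g) (g) (g))) (k (t (g) (g) (g)) (g))) (p (r (p (u) (u) (u))) (m (t (g) (g) (g))) (f (u) (p (u) (u) (u)) (t (g) (g) (g))))) (p (k (p (k (g) (g)) (k (g) (g)) (u)) (g)) (u) (m (t (p (u) (u) (u)) (t (g) (g) (g)) (p (u) (u) (u)))))) : B


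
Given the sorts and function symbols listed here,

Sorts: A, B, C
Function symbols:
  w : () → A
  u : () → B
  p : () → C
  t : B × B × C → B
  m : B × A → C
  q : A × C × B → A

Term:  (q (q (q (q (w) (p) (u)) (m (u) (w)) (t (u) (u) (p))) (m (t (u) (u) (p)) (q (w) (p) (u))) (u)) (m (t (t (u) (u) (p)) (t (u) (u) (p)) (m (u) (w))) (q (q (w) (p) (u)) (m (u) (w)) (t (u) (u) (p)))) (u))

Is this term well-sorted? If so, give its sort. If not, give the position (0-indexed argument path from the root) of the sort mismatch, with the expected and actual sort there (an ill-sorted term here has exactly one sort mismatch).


well-sorted; sort = A

        (w) : A
        (p) : C
        (u) : B
      (q (w) (p) (u)) : A
        (u) : B
        (w) : A
      (m (u) (w)) : C
        (u) : B
        (u) : B
        (p) : C
      (t (u) (u) (p)) : B
    (q (q (w) (p) (u)) (m (u) (w)) (t (u) (u) (p))) : A
        (u) : B
        (u) : B
        (p) : C
      (t (u) (u) (p)) : B
        (w) : A
        (p) : C
        (u) : B
      (q (w) (p) (u)) : A
    (m (t (u) (u) (p)) (q (w) (p) (u))) : C
    (u) : B
  (q (q (q (w) (p) (u)) (m (u) (w)) (t (u) (u) (p))) (m (t (u) (u) (p)) (q (w) (p) (u))) (u)) : A
        (u) : B
        (u) : B
        (p) : C
      (t (u) (u) (p)) : B
        (u) : B
        (u) : B
        (p) : C
      (t (u) (u) (p)) : B
        (u) : B
        (w) : A
      (m (u) (w)) : C
    (t (t (u) (u) (p)) (t (u) (u) (p)) (m (u) (w))) : B
        (w) : A
        (p) : C
        (u) : B
      (q (w) (p) (u)) : A
        (u) : B
        (w) : A
      (m (u) (w)) : C
        (u) : B
        (u) : B
        (p) : C
      (t (u) (u) (p)) : B
    (q (q (w) (p) (u)) (m (u) (w)) (t (u) (u) (p))) : A
  (m (t (t (u) (u) (p)) (t (u) (u) (p)) (m (u) (w))) (q (q (w) (p) (u)) (m (u) (w)) (t (u) (u) (p)))) : C
  (u) : B
(q (q (q (q (w) (p) (u)) (m (u) (w)) (t (u) (u) (p))) (m (t (u) (u) (p)) (q (w) (p) (u))) (u)) (m (t (t (u) (u) (p)) (t (u) (u) (p)) (m (u) (w))) (q (q (w) (p) (u)) (m (u) (w)) (t (u) (u) (p)))) (u)) : A


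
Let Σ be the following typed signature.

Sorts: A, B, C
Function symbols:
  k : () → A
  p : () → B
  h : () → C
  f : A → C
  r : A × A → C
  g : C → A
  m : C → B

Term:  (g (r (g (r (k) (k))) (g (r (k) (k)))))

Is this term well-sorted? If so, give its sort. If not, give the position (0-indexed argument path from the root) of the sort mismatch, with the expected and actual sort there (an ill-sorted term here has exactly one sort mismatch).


well-sorted; sort = A

        (k) : A
        (k) : A
      (r (k) (k)) : C
    (g (r (k) (k))) : A
        (k) : A
        (k) : A
      (r (k) (k)) : C
    (g (r (k) (k))) : A
  (r (g (r (k) (k))) (g (r (k) (k)))) : C
(g (r (g (r (k) (k))) (g (r (k) (k))))) : A


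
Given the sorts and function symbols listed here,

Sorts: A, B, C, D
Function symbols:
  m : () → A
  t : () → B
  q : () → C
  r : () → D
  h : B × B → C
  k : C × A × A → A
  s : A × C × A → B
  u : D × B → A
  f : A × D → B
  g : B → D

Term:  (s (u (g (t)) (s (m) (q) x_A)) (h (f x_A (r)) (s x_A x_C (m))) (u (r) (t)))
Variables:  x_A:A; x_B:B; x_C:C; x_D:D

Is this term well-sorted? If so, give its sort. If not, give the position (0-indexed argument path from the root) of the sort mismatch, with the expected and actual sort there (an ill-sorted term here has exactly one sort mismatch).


well-sorted; sort = B

      (t) : B
    (g (t)) : D
      (m) : A
      (q) : C
      x_A : A
    (s (m) (q) x_A) : B
  (u (g (t)) (s (m) (q) x_A)) : A
      x_A : A
      (r) : D
    (f x_A (r)) : B
      x_A : A
      x_C : C
      (m) : A
    (s x_A x_C (m)) : B
  (h (f x_A (r)) (s x_A x_C (m))) : C
    (r) : D
    (t) : B
  (u (r) (t)) : A
(s (u (g (t)) (s (m) (q) x_A)) (h (f x_A (r)) (s x_A x_C (m))) (u (r) (t))) : B


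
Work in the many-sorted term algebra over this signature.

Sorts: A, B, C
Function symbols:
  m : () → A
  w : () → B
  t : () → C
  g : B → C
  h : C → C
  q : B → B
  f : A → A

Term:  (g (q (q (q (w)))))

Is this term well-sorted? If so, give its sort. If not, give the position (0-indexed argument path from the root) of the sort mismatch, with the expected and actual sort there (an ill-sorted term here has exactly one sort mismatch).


well-sorted; sort = C

        (w) : B
      (q (w)) : B
    (q (q (w))) : B
  (q (q (q (w)))) : B
(g (q (q (q (w))))) : C


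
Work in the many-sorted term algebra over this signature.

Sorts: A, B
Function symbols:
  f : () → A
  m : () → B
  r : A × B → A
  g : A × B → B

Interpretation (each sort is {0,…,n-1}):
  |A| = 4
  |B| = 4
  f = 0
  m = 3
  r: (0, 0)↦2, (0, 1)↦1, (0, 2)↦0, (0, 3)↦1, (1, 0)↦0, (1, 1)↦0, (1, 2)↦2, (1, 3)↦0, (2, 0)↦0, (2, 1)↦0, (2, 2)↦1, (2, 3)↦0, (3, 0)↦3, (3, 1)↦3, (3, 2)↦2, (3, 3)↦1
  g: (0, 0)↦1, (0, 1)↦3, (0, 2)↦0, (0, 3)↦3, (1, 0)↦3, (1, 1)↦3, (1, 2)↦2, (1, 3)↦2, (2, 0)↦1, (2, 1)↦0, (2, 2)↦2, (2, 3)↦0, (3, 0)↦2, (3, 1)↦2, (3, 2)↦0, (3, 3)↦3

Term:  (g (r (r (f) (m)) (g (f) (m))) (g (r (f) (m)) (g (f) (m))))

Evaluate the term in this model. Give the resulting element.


value = 0

  f = 0
  m = 3
  (r (f) (m)) = r(0, 3) = 1
  f = 0
  m = 3
  (g (f) (m)) = g(0, 3) = 3
  (r (r (f) (m)) (g (f) (m))) = r(1, 3) = 0
  f = 0
  m = 3
  (r (f) (m)) = r(0, 3) = 1
  f = 0
  m = 3
  (g (f) (m)) = g(0, 3) = 3
  (g (r (f) (m)) (g (f) (m))) = g(1, 3) = 2
  (g (r (r (f) (m)) (g (f) (m))) (g (r (f) (m)) (g (f) (m)))) = g(0, 2) = 0


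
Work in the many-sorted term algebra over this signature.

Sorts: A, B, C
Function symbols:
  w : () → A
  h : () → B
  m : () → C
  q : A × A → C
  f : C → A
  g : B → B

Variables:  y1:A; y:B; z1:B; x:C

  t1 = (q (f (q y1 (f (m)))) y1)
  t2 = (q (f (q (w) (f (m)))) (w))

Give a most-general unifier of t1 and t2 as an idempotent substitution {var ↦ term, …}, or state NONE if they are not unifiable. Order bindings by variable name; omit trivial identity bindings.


{y1 ↦ (w)}


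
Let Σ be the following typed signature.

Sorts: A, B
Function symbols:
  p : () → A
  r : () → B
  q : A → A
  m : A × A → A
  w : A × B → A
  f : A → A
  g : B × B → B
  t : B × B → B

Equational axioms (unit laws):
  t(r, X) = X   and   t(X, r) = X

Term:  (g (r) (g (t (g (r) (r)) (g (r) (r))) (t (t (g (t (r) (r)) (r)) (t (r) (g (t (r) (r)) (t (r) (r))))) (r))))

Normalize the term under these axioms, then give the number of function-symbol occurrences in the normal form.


size = 17

1. (g (r) (g (t (g (r) (r)) (g (r) (r))) (t (t (g (t (r) (r)) (r)) (t (r) (g (t (r) (r)) (t (r) (r))))) (r))))  →  (g (r) (g (t (g (r) (r)) (g (r) (r))) (t (g (t (r) (r)) (r)) (t (r) (g (t (r) (r)) (t (r) (r)))))))
2. (g (r) (g (t (g (r) (r)) (g (r) (r))) (t (g (t (r) (r)) (r)) (t (r) (g (t (r) (r)) (t (r) (r)))))))  →  (g (r) (g (t (g (r) (r)) (g (r) (r))) (t (g (r) (r)) (t (r) (g (t (r) (r)) (t (r) (r)))))))
3. (g (r) (g (t (g (r) (r)) (g (r) (r))) (t (g (r) (r)) (t (r) (g (t (r) (r)) (t (r) (r)))))))  →  (g (r) (g (t (g (r) (r)) (g (r) (r))) (t (g (r) (r)) (g (t (r) (r)) (t (r) (r))))))
4. (g (r) (g (t (g (r) (r)) (g (r) (r))) (t (g (r) (r)) (g (t (r) (r)) (t (r) (r))))))  →  (g (r) (g (t (g (r) (r)) (g (r) (r))) (t (g (r) (r)) (g (r) (t (r) (r))))))
5. (g (r) (g (t (g (r) (r)) (g (r) (r))) (t (g (r) (r)) (g (r) (t (r) (r))))))  →  (g (r) (g (t (g (r) (r)) (g (r) (r))) (t (g (r) (r)) (g (r) (r)))))
normal form: (g (r) (g (t (g (r) (r)) (g (r) (r))) (t (g (r) (r)) (g (r) (r)))))


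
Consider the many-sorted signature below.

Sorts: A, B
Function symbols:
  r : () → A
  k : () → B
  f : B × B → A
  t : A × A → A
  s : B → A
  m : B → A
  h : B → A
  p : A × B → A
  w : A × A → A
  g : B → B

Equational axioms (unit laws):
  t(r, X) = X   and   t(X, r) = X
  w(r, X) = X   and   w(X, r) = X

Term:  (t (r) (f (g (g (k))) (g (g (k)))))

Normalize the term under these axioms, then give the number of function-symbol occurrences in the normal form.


size = 7

1. (t (r) (f (g (g (k))) (g (g (k)))))  →  (f (g (g (k))) (g (g (k))))
normal form: (f (g (g (k))) (g (g (k))))


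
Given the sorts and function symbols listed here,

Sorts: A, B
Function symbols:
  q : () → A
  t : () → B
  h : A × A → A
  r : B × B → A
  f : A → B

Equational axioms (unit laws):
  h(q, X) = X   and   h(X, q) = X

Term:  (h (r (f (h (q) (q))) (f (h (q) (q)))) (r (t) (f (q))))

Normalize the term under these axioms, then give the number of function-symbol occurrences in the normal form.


size = 10

1. (h (r (f (h (q) (q))) (f (h (q) (q)))) (r (t) (f (q))))  →  (h (r (f (q)) (f (h (q) (q)))) (r (t) (f (q))))
2. (h (r (f (q)) (f (h (q) (q)))) (r (t) (f (q))))  →  (h (r (f (q)) (f (q))) (r (t) (f (q))))
normal form: (h (r (f (q)) (f (q))) (r (t) (f (q))))


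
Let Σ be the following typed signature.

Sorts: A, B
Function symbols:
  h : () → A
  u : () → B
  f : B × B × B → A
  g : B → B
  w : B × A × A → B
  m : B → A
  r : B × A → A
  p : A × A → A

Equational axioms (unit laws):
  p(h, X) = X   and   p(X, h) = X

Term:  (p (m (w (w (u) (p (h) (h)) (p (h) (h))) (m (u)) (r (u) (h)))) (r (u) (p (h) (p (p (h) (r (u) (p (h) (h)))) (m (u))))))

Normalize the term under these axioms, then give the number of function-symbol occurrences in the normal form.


1. (p (m (w (w (u) (p (h) (h)) (p (h) (h))) (m (u)) (r (u) (h)))) (r (u) (p (h) (p (p (h) (r (u) (p (h) (h)))) (m (u))))))  →  (p (m (w (w (u) (h) (p (h) (h))) (m (u)) (r (u) (h)))) (r (u) (p (h) (p (p (h) (r (u) (p (h) (h)))) (m (u))))))
2. (p (m (w (w (u) (h) (p (h) (h))) (m (u)) (r (u) (h)))) (r (u) (p (h) (p (p (h) (r (u) (p (h) (h)))) (m (u))))))  →  (p (m (w (w (u) (h) (h)) (m (u)) (r (u) (h)))) (r (u) (p (h) (p (p (h) (r (u) (p (h) (h)))) (m (u))))))
3. (p (m (w (w (u) (h) (h)) (m (u)) (r (u) (h)))) (r (u) (p (h) (p (p (h) (r (u) (p (h) (h)))) (m (u))))))  →  (p (m (w (w (u) (h) (h)) (m (u)) (r (u) (h)))) (r (u) (p (p (h) (r (u) (p (h) (h)))) (m (u)))))
4. (p (m (w (w (u) (h) (h)) (m (u)) (r (u) (h)))) (r (u) (p (p (h) (r (u) (p (h) (h)))) (m (u)))))  →  (p (m (w (w (u) (h) (h)) (m (u)) (r (u) (h)))) (r (u) (p (r (u) (p (h) (h))) (m (u)))))
5. (p (m (w (w (u) (h) (h)) (m (u)) (r (u) (h)))) (r (u) (p (r (u) (p (h) (h))) (m (u)))))  →  (p (m (w (w (u) (h) (h)) (m (u)) (r (u) (h)))) (r (u) (p (r (u) (h)) (m (u)))))
normal form: (p (m (w (w (u) (h) (h)) (m (u)) (r (u) (h)))) (r (u) (p (r (u) (h)) (m (u)))))

size = 20


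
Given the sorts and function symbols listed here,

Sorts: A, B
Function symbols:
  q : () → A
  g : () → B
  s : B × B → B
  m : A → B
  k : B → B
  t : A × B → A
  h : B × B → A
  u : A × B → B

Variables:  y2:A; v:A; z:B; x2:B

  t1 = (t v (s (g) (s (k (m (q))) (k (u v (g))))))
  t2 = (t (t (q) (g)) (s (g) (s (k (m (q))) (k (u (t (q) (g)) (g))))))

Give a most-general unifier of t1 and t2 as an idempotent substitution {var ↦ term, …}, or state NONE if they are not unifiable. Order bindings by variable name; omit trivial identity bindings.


{v ↦ (t (q) (g))}


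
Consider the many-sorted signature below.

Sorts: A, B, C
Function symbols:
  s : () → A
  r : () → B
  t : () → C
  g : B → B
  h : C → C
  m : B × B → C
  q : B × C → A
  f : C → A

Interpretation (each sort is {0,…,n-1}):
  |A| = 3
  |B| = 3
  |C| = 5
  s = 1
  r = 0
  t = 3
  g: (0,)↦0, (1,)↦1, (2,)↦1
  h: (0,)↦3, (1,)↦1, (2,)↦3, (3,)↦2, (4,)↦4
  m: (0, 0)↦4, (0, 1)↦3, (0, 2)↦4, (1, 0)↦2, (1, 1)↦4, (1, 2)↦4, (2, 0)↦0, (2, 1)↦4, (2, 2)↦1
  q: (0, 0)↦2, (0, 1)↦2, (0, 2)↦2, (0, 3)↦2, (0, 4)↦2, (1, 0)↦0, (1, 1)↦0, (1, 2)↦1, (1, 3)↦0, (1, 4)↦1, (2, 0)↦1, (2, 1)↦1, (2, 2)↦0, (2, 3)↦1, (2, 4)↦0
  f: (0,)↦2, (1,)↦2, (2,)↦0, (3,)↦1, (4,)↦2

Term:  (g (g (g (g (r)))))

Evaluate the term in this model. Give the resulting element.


  r = 0
  (g (r)) = g(0,) = 0
  (g (g (r))) = g(0,) = 0
  (g (g (g (r)))) = g(0,) = 0
  (g (g (g (g (r))))) = g(0,) = 0

value = 0


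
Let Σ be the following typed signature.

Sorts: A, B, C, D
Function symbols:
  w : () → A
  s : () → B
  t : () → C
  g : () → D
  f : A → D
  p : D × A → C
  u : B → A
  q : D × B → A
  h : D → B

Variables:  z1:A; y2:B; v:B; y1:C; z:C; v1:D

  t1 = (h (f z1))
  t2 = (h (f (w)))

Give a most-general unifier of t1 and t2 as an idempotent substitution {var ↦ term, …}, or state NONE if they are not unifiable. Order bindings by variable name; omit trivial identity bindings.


{z1 ↦ (w)}


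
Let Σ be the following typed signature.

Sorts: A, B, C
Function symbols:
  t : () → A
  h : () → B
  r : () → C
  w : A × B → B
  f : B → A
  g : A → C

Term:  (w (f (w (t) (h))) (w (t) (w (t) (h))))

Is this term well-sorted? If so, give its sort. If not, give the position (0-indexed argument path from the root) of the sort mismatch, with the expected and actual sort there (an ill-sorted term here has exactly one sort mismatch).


      (t) : A
      (h) : B
    (w (t) (h)) : B
  (f (w (t) (h))) : A
    (t) : A
      (t) : A
      (h) : B
    (w (t) (h)) : B
  (w (t) (w (t) (h))) : B
(w (f (w (t) (h))) (w (t) (w (t) (h)))) : B

well-sorted; sort = B


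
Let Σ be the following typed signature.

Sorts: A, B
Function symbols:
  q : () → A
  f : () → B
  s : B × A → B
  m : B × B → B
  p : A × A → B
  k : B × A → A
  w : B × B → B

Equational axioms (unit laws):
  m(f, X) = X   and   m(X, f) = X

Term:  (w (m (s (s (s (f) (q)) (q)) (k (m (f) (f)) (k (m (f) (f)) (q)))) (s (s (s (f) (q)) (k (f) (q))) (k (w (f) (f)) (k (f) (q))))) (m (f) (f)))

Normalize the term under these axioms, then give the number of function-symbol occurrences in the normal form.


size = 29

1. (w (m (s (s (s (f) (q)) (q)) (k (m (f) (f)) (k (m (f) (f)) (q)))) (s (s (s (f) (q)) (k (f) (q))) (k (w (f) (f)) (k (f) (q))))) (m (f) (f)))  →  (w (m (s (s (s (f) (q)) (q)) (k (f) (k (m (f) (f)) (q)))) (s (s (s (f) (q)) (k (f) (q))) (k (w (f) (f)) (k (f) (q))))) (m (f) (f)))
2. (w (m (s (s (s (f) (q)) (q)) (k (f) (k (m (f) (f)) (q)))) (s (s (s (f) (q)) (k (f) (q))) (k (w (f) (f)) (k (f) (q))))) (m (f) (f)))  →  (w (m (s (s (s (f) (q)) (q)) (k (f) (k (f) (q)))) (s (s (s (f) (q)) (k (f) (q))) (k (w (f) (f)) (k (f) (q))))) (m (f) (f)))
3. (w (m (s (s (s (f) (q)) (q)) (k (f) (k (f) (q)))) (s (s (s (f) (q)) (k (f) (q))) (k (w (f) (f)) (k (f) (q))))) (m (f) (f)))  →  (w (m (s (s (s (f) (q)) (q)) (k (f) (k (f) (q)))) (s (s (s (f) (q)) (k (f) (q))) (k (w (f) (f)) (k (f) (q))))) (f))
normal form: (w (m (s (s (s (f) (q)) (q)) (k (f) (k (f) (q)))) (s (s (s (f) (q)) (k (f) (q))) (k (w (f) (f)) (k (f) (q))))) (f))


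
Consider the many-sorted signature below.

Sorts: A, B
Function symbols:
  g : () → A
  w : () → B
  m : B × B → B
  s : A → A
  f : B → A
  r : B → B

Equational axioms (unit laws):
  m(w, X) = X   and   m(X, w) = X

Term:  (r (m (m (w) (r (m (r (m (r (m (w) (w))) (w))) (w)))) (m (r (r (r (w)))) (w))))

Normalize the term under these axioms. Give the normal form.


1. (r (m (m (w) (r (m (r (m (r (m (w) (w))) (w))) (w)))) (m (r (r (r (w)))) (w))))  →  (r (m (r (m (r (m (r (m (w) (w))) (w))) (w))) (m (r (r (r (w)))) (w))))
2. (r (m (r (m (r (m (r (m (w) (w))) (w))) (w))) (m (r (r (r (w)))) (w))))  →  (r (m (r (r (m (r (m (w) (w))) (w)))) (m (r (r (r (w)))) (w))))
3. (r (m (r (r (m (r (m (w) (w))) (w)))) (m (r (r (r (w)))) (w))))  →  (r (m (r (r (r (m (w) (w))))) (m (r (r (r (w)))) (w))))
4. (r (m (r (r (r (m (w) (w))))) (m (r (r (r (w)))) (w))))  →  (r (m (r (r (r (w)))) (m (r (r (r (w)))) (w))))
5. (r (m (r (r (r (w)))) (m (r (r (r (w)))) (w))))  →  (r (m (r (r (r (w)))) (r (r (r (w))))))

normal form = (r (m (r (r (r (w)))) (r (r (r (w))))))


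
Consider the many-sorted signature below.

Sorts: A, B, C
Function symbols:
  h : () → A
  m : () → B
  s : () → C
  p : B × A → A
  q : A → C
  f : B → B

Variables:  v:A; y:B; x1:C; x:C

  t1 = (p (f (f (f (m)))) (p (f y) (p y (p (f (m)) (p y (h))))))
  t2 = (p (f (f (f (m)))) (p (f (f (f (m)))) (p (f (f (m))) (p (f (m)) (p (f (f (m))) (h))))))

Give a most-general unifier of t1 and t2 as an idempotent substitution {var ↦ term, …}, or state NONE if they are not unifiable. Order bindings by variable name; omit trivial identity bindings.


{y ↦ (f (f (m)))}


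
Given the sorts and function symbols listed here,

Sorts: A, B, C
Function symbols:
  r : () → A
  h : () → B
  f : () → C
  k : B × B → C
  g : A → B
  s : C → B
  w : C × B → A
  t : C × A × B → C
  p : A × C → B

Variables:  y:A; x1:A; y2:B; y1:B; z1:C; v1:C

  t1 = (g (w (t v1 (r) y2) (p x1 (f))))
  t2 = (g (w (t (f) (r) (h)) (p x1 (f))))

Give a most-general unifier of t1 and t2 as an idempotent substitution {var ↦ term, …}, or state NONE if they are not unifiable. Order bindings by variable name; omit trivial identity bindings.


{v1 ↦ (f), y2 ↦ (h)}


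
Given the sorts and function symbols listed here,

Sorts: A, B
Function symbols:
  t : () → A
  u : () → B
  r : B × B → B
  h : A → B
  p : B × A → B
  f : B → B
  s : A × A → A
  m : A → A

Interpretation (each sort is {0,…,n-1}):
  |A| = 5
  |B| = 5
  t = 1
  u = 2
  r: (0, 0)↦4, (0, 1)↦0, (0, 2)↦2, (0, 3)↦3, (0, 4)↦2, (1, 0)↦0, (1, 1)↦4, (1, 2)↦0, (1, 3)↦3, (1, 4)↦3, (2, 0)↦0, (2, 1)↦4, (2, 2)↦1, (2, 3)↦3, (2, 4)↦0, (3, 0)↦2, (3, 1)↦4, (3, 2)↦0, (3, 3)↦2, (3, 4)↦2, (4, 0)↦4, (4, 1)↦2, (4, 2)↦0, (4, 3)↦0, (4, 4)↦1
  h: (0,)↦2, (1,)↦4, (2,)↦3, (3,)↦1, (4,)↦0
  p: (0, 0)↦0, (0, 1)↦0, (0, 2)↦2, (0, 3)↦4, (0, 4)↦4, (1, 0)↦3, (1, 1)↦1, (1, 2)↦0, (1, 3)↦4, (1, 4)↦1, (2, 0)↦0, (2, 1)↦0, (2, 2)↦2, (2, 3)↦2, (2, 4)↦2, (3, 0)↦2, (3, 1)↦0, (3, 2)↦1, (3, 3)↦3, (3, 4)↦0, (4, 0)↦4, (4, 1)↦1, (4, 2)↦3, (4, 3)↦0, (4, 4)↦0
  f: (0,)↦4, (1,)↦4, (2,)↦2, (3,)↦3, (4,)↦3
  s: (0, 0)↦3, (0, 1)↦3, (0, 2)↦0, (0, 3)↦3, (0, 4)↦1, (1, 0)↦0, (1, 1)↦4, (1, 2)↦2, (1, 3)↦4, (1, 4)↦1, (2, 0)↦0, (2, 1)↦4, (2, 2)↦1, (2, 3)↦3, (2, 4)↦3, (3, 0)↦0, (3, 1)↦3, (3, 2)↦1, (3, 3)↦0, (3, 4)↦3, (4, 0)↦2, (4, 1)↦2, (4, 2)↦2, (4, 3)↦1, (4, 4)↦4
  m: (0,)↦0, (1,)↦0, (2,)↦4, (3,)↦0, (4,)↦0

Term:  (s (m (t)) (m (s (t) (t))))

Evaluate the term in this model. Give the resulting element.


  t = 1
  (m (t)) = m(1,) = 0
  t = 1
  t = 1
  (s (t) (t)) = s(1, 1) = 4
  (m (s (t) (t))) = m(4,) = 0
  (s (m (t)) (m (s (t) (t)))) = s(0, 0) = 3

value = 3


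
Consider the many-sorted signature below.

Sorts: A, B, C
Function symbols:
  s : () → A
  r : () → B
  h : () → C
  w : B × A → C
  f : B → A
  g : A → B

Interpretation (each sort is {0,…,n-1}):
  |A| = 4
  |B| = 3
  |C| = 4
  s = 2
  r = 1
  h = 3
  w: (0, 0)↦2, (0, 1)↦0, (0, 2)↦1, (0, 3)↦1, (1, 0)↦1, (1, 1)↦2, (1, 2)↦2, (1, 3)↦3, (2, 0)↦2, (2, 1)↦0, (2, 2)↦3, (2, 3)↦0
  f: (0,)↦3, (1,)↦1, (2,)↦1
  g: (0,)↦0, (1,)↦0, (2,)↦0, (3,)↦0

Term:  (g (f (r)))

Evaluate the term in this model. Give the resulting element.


value = 0

  r = 1
  (f (r)) = f(1,) = 1
  (g (f (r))) = g(1,) = 0


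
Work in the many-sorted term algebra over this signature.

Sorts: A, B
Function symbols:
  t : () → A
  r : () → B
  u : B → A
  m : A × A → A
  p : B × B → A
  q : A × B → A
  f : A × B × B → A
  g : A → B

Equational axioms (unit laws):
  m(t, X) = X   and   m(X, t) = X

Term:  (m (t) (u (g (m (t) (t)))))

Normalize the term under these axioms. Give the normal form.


normal form = (u (g (t)))

1. (m (t) (u (g (m (t) (t)))))  →  (u (g (m (t) (t))))
2. (u (g (m (t) (t))))  →  (u (g (t)))


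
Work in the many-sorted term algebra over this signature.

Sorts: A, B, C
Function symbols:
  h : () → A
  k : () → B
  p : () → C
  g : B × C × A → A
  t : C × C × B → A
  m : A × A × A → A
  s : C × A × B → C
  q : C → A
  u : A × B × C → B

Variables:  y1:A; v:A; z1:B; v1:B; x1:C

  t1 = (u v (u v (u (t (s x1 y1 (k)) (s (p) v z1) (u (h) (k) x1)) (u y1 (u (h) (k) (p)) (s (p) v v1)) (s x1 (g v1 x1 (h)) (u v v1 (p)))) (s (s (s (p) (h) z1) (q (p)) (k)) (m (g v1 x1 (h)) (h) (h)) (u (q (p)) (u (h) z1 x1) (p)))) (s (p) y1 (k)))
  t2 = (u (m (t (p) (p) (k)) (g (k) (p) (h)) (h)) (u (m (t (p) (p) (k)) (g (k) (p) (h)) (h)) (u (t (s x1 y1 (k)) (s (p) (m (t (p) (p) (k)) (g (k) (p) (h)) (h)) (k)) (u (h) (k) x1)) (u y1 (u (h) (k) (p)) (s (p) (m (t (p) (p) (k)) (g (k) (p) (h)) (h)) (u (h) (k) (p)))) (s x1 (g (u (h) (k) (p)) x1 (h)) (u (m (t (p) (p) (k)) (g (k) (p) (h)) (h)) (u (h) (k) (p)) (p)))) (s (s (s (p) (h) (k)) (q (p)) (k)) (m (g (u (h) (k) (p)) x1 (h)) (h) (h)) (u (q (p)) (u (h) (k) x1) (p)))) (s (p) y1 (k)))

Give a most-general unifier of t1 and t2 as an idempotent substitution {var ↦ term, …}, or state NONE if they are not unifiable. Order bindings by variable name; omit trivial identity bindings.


{v ↦ (m (t (p) (p) (k)) (g (k) (p) (h)) (h)), v1 ↦ (u (h) (k) (p)), z1 ↦ (k)}


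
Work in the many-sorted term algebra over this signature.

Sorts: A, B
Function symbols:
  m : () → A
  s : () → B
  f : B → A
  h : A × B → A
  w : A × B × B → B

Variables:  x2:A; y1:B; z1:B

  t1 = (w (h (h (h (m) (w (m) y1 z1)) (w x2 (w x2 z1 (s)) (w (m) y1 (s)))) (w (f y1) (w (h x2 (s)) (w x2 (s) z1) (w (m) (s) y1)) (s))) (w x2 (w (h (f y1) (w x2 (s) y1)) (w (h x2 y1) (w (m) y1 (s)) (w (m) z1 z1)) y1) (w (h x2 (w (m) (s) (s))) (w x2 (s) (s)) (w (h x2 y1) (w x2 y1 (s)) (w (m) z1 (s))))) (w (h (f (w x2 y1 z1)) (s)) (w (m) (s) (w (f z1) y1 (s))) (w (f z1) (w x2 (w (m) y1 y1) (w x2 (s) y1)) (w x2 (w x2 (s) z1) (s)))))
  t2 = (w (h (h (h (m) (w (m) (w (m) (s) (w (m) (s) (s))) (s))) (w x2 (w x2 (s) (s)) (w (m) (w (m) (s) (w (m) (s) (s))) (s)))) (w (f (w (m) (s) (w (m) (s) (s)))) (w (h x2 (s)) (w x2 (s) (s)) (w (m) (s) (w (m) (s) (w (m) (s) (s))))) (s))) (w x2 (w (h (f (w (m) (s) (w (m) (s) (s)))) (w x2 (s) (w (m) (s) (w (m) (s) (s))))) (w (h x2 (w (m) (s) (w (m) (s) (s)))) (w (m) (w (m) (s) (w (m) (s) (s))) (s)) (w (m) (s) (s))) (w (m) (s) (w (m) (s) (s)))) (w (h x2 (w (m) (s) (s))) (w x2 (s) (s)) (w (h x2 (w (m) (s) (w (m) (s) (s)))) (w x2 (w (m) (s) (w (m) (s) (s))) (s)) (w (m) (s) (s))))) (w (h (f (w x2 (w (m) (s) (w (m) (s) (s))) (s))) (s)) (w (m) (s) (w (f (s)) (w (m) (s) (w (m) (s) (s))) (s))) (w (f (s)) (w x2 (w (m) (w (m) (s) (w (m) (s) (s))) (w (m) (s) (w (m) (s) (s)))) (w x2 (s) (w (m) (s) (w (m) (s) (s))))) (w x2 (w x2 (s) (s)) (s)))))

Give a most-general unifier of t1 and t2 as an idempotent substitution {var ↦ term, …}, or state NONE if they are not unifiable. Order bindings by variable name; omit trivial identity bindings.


{y1 ↦ (w (m) (s) (w (m) (s) (s))), z1 ↦ (s)}


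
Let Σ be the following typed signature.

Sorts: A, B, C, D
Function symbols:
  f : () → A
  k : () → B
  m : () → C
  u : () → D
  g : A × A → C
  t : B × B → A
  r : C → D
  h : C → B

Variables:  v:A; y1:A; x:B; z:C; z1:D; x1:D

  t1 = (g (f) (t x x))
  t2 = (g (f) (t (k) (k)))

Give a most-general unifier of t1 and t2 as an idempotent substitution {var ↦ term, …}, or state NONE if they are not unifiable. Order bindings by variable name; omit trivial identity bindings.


{x ↦ (k)}


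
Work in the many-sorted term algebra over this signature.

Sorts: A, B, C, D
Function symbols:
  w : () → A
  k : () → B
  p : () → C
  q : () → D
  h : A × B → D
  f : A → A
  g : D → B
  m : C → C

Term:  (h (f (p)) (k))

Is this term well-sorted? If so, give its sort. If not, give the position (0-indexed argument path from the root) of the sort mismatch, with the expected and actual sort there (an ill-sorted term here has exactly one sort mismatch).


ill-sorted at position [0, 0]: expected A, got C

    (p) : C
  (f (p)) : ✗ arg 0 at [0, 0] has sort C, expected A
  (k) : B


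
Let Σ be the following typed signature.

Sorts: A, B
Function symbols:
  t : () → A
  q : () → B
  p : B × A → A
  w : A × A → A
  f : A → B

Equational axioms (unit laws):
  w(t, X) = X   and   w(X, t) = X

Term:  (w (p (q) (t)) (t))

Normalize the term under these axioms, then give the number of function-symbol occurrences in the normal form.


size = 3

1. (w (p (q) (t)) (t))  →  (p (q) (t))
normal form: (p (q) (t))


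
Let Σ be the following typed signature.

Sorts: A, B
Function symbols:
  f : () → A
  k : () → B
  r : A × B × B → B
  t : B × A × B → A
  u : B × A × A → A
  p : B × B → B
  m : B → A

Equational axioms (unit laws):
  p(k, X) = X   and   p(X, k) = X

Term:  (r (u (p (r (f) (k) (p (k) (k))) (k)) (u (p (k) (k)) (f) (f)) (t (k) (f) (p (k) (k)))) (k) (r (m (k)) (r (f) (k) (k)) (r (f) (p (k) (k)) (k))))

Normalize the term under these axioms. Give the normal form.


normal form = (r (u (r (f) (k) (k)) (u (k) (f) (f)) (t (k) (f) (k))) (k) (r (m (k)) (r (f) (k) (k)) (r (f) (k) (k))))

1. (r (u (p (r (f) (k) (p (k) (k))) (k)) (u (p (k) (k)) (f) (f)) (t (k) (f) (p (k) (k)))) (k) (r (m (k)) (r (f) (k) (k)) (r (f) (p (k) (k)) (k))))  →  (r (u (r (f) (k) (p (k) (k))) (u (p (k) (k)) (f) (f)) (t (k) (f) (p (k) (k)))) (k) (r (m (k)) (r (f) (k) (k)) (r (f) (p (k) (k)) (k))))
2. (r (u (r (f) (k) (p (k) (k))) (u (p (k) (k)) (f) (f)) (t (k) (f) (p (k) (k)))) (k) (r (m (k)) (r (f) (k) (k)) (r (f) (p (k) (k)) (k))))  →  (r (u (r (f) (k) (k)) (u (p (k) (k)) (f) (f)) (t (k) (f) (p (k) (k)))) (k) (r (m (k)) (r (f) (k) (k)) (r (f) (p (k) (k)) (k))))
3. (r (u (r (f) (k) (k)) (u (p (k) (k)) (f) (f)) (t (k) (f) (p (k) (k)))) (k) (r (m (k)) (r (f) (k) (k)) (r (f) (p (k) (k)) (k))))  →  (r (u (r (f) (k) (k)) (u (k) (f) (f)) (t (k) (f) (p (k) (k)))) (k) (r (m (k)) (r (f) (k) (k)) (r (f) (p (k) (k)) (k))))
4. (r (u (r (f) (k) (k)) (u (k) (f) (f)) (t (k) (f) (p (k) (k)))) (k) (r (m (k)) (r (f) (k) (k)) (r (f) (p (k) (k)) (k))))  →  (r (u (r (f) (k) (k)) (u (k) (f) (f)) (t (k) (f) (k))) (k) (r (m (k)) (r (f) (k) (k)) (r (f) (p (k) (k)) (k))))
5. (r (u (r (f) (k) (k)) (u (k) (f) (f)) (t (k) (f) (k))) (k) (r (m (k)) (r (f) (k) (k)) (r (f) (p (k) (k)) (k))))  →  (r (u (r (f) (k) (k)) (u (k) (f) (f)) (t (k) (f) (k))) (k) (r (m (k)) (r (f) (k) (k)) (r (f) (k) (k))))


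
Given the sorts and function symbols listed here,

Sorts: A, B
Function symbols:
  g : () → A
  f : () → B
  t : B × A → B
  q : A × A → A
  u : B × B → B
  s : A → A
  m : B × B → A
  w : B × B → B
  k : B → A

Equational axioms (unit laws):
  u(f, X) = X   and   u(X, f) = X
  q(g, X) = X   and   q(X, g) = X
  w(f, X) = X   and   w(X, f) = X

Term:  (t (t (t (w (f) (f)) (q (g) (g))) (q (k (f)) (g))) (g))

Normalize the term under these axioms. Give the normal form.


normal form = (t (t (t (f) (g)) (k (f))) (g))

1. (t (t (t (w (f) (f)) (q (g) (g))) (q (k (f)) (g))) (g))  →  (t (t (t (f) (q (g) (g))) (q (k (f)) (g))) (g))
2. (t (t (t (f) (q (g) (g))) (q (k (f)) (g))) (g))  →  (t (t (t (f) (g)) (q (k (f)) (g))) (g))
3. (t (t (t (f) (g)) (q (k (f)) (g))) (g))  →  (t (t (t (f) (g)) (k (f))) (g))


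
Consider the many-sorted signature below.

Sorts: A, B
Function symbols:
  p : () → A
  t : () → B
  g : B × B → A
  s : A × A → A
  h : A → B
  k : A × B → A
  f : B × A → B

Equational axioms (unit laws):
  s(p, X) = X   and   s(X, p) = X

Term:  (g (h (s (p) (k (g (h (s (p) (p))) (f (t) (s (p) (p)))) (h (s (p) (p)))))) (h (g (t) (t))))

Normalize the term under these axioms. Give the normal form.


normal form = (g (h (k (g (h (p)) (f (t) (p))) (h (p)))) (h (g (t) (t))))

1. (g (h (s (p) (k (g (h (s (p) (p))) (f (t) (s (p) (p)))) (h (s (p) (p)))))) (h (g (t) (t))))  →  (g (h (k (g (h (s (p) (p))) (f (t) (s (p) (p)))) (h (s (p) (p))))) (h (g (t) (t))))
2. (g (h (k (g (h (s (p) (p))) (f (t) (s (p) (p)))) (h (s (p) (p))))) (h (g (t) (t))))  →  (g (h (k (g (h (p)) (f (t) (s (p) (p)))) (h (s (p) (p))))) (h (g (t) (t))))
3. (g (h (k (g (h (p)) (f (t) (s (p) (p)))) (h (s (p) (p))))) (h (g (t) (t))))  →  (g (h (k (g (h (p)) (f (t) (p))) (h (s (p) (p))))) (h (g (t) (t))))
4. (g (h (k (g (h (p)) (f (t) (p))) (h (s (p) (p))))) (h (g (t) (t))))  →  (g (h (k (g (h (p)) (f (t) (p))) (h (p)))) (h (g (t) (t))))


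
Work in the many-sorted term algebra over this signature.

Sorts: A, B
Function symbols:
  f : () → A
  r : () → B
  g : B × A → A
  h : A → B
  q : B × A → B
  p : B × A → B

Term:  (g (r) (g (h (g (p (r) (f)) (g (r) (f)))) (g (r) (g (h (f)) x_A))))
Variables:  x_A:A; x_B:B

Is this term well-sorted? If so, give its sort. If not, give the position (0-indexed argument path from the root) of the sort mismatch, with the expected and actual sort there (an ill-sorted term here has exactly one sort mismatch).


  (r) : B
          (r) : B
          (f) : A
        (p (r) (f)) : B
          (r) : B
          (f) : A
        (g (r) (f)) : A
      (g (p (r) (f)) (g (r) (f))) : A
    (h (g (p (r) (f)) (g (r) (f)))) : B
      (r) : B
          (f) : A
        (h (f)) : B
        x_A : A
      (g (h (f)) x_A) : A
    (g (r) (g (h (f)) x_A)) : A
  (g (h (g (p (r) (f)) (g (r) (f)))) (g (r) (g (h (f)) x_A))) : A
(g (r) (g (h (g (p (r) (f)) (g (r) (f)))) (g (r) (g (h (f)) x_A)))) : A

well-sorted; sort = A
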